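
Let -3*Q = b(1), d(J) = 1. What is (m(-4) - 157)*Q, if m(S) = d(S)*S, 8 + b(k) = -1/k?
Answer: -483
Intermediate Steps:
b(k) = -8 - 1/k
m(S) = S (m(S) = 1*S = S)
Q = 3 (Q = -(-8 - 1/1)/3 = -(-8 - 1*1)/3 = -(-8 - 1)/3 = -⅓*(-9) = 3)
(m(-4) - 157)*Q = (-4 - 157)*3 = -161*3 = -483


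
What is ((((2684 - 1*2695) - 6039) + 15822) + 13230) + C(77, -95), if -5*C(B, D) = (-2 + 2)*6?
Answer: 23002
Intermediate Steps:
C(B, D) = 0 (C(B, D) = -(-2 + 2)*6/5 = -0*6 = -⅕*0 = 0)
((((2684 - 1*2695) - 6039) + 15822) + 13230) + C(77, -95) = ((((2684 - 1*2695) - 6039) + 15822) + 13230) + 0 = ((((2684 - 2695) - 6039) + 15822) + 13230) + 0 = (((-11 - 6039) + 15822) + 13230) + 0 = ((-6050 + 15822) + 13230) + 0 = (9772 + 13230) + 0 = 23002 + 0 = 23002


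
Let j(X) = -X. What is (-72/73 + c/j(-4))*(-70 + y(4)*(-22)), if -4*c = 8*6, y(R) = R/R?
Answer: 26772/73 ≈ 366.74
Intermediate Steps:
y(R) = 1
c = -12 (c = -2*6 = -1/4*48 = -12)
(-72/73 + c/j(-4))*(-70 + y(4)*(-22)) = (-72/73 - 12/((-1*(-4))))*(-70 + 1*(-22)) = (-72*1/73 - 12/4)*(-70 - 22) = (-72/73 - 12*1/4)*(-92) = (-72/73 - 3)*(-92) = -291/73*(-92) = 26772/73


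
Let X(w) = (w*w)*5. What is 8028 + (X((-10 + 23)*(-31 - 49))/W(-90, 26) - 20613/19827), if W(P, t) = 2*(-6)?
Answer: -975135273/2203 ≈ -4.4264e+5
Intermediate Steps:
X(w) = 5*w² (X(w) = w²*5 = 5*w²)
W(P, t) = -12
8028 + (X((-10 + 23)*(-31 - 49))/W(-90, 26) - 20613/19827) = 8028 + ((5*((-10 + 23)*(-31 - 49))²)/(-12) - 20613/19827) = 8028 + ((5*(13*(-80))²)*(-1/12) - 20613*1/19827) = 8028 + ((5*(-1040)²)*(-1/12) - 6871/6609) = 8028 + ((5*1081600)*(-1/12) - 6871/6609) = 8028 + (5408000*(-1/12) - 6871/6609) = 8028 + (-1352000/3 - 6871/6609) = 8028 - 992820957/2203 = -975135273/2203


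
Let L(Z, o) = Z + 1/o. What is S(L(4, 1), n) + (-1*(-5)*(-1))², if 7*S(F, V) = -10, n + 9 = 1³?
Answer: 165/7 ≈ 23.571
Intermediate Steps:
n = -8 (n = -9 + 1³ = -9 + 1 = -8)
S(F, V) = -10/7 (S(F, V) = (⅐)*(-10) = -10/7)
S(L(4, 1), n) + (-1*(-5)*(-1))² = -10/7 + (-1*(-5)*(-1))² = -10/7 + (5*(-1))² = -10/7 + (-5)² = -10/7 + 25 = 165/7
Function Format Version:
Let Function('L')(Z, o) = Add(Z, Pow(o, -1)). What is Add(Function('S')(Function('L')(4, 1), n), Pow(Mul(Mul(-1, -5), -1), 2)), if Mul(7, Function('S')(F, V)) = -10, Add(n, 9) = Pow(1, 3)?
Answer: Rational(165, 7) ≈ 23.571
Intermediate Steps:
n = -8 (n = Add(-9, Pow(1, 3)) = Add(-9, 1) = -8)
Function('S')(F, V) = Rational(-10, 7) (Function('S')(F, V) = Mul(Rational(1, 7), -10) = Rational(-10, 7))
Add(Function('S')(Function('L')(4, 1), n), Pow(Mul(Mul(-1, -5), -1), 2)) = Add(Rational(-10, 7), Pow(Mul(Mul(-1, -5), -1), 2)) = Add(Rational(-10, 7), Pow(Mul(5, -1), 2)) = Add(Rational(-10, 7), Pow(-5, 2)) = Add(Rational(-10, 7), 25) = Rational(165, 7)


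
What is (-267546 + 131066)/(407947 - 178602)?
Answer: -27296/45869 ≈ -0.59509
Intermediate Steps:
(-267546 + 131066)/(407947 - 178602) = -136480/229345 = -136480*1/229345 = -27296/45869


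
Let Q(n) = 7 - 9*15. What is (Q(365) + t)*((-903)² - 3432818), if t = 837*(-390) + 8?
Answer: 854714908950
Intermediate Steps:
Q(n) = -128 (Q(n) = 7 - 135 = -128)
t = -326422 (t = -326430 + 8 = -326422)
(Q(365) + t)*((-903)² - 3432818) = (-128 - 326422)*((-903)² - 3432818) = -326550*(815409 - 3432818) = -326550*(-2617409) = 854714908950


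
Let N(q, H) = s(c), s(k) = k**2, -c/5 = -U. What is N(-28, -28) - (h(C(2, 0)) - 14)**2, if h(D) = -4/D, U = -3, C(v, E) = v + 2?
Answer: 0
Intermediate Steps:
C(v, E) = 2 + v
c = -15 (c = -(-5)*(-3) = -5*3 = -15)
N(q, H) = 225 (N(q, H) = (-15)**2 = 225)
N(-28, -28) - (h(C(2, 0)) - 14)**2 = 225 - (-4/(2 + 2) - 14)**2 = 225 - (-4/4 - 14)**2 = 225 - (-4*1/4 - 14)**2 = 225 - (-1 - 14)**2 = 225 - 1*(-15)**2 = 225 - 1*225 = 225 - 225 = 0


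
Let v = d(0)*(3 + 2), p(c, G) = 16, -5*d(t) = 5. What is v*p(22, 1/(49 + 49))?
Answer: -80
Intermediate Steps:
d(t) = -1 (d(t) = -⅕*5 = -1)
v = -5 (v = -(3 + 2) = -1*5 = -5)
v*p(22, 1/(49 + 49)) = -5*16 = -80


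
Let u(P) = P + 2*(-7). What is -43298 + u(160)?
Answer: -43152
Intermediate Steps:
u(P) = -14 + P (u(P) = P - 14 = -14 + P)
-43298 + u(160) = -43298 + (-14 + 160) = -43298 + 146 = -43152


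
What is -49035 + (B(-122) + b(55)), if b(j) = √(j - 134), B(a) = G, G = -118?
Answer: -49153 + I*√79 ≈ -49153.0 + 8.8882*I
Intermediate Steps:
B(a) = -118
b(j) = √(-134 + j)
-49035 + (B(-122) + b(55)) = -49035 + (-118 + √(-134 + 55)) = -49035 + (-118 + √(-79)) = -49035 + (-118 + I*√79) = -49153 + I*√79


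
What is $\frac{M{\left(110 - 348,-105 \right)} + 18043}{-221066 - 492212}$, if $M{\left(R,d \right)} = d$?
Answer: $- \frac{8969}{356639} \approx -0.025149$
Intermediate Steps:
$\frac{M{\left(110 - 348,-105 \right)} + 18043}{-221066 - 492212} = \frac{-105 + 18043}{-221066 - 492212} = \frac{17938}{-713278} = 17938 \left(- \frac{1}{713278}\right) = - \frac{8969}{356639}$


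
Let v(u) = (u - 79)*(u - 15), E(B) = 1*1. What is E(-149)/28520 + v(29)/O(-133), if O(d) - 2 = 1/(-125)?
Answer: -2495499751/7101480 ≈ -351.41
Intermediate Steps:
E(B) = 1
v(u) = (-79 + u)*(-15 + u)
O(d) = 249/125 (O(d) = 2 + 1/(-125) = 2 - 1/125 = 249/125)
E(-149)/28520 + v(29)/O(-133) = 1/28520 + (1185 + 29² - 94*29)/(249/125) = 1*(1/28520) + (1185 + 841 - 2726)*(125/249) = 1/28520 - 700*125/249 = 1/28520 - 87500/249 = -2495499751/7101480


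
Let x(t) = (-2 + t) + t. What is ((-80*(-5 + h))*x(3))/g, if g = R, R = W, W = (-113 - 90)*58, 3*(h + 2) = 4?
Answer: -2720/17661 ≈ -0.15401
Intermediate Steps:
h = -⅔ (h = -2 + (⅓)*4 = -2 + 4/3 = -⅔ ≈ -0.66667)
x(t) = -2 + 2*t
W = -11774 (W = -203*58 = -11774)
R = -11774
g = -11774
((-80*(-5 + h))*x(3))/g = ((-80*(-5 - ⅔))*(-2 + 2*3))/(-11774) = ((-80*(-17)/3)*(-2 + 6))*(-1/11774) = (-16*(-85/3)*4)*(-1/11774) = ((1360/3)*4)*(-1/11774) = (5440/3)*(-1/11774) = -2720/17661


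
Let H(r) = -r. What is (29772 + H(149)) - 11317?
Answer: 18306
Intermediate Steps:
(29772 + H(149)) - 11317 = (29772 - 1*149) - 11317 = (29772 - 149) - 11317 = 29623 - 11317 = 18306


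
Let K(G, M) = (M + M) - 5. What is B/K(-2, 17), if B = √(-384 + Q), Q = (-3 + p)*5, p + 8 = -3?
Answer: I*√454/29 ≈ 0.73473*I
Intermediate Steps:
p = -11 (p = -8 - 3 = -11)
K(G, M) = -5 + 2*M (K(G, M) = 2*M - 5 = -5 + 2*M)
Q = -70 (Q = (-3 - 11)*5 = -14*5 = -70)
B = I*√454 (B = √(-384 - 70) = √(-454) = I*√454 ≈ 21.307*I)
B/K(-2, 17) = (I*√454)/(-5 + 2*17) = (I*√454)/(-5 + 34) = (I*√454)/29 = (I*√454)*(1/29) = I*√454/29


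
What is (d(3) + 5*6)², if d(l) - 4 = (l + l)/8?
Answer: 19321/16 ≈ 1207.6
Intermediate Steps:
d(l) = 4 + l/4 (d(l) = 4 + (l + l)/8 = 4 + (2*l)*(⅛) = 4 + l/4)
(d(3) + 5*6)² = ((4 + (¼)*3) + 5*6)² = ((4 + ¾) + 30)² = (19/4 + 30)² = (139/4)² = 19321/16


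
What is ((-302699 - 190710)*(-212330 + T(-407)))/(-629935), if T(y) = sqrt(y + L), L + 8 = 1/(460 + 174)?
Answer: -1232535682/7411 + 493409*I*sqrt(166811106)/399378790 ≈ -1.6631e+5 + 15.956*I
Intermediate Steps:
L = -5071/634 (L = -8 + 1/(460 + 174) = -8 + 1/634 = -5071/634 ≈ -7.9984)
T(y) = sqrt(-5071/634 + y) (T(y) = sqrt(y - 5071/634) = sqrt(-5071/634 + y))
((-302699 - 190710)*(-212330 + T(-407)))/(-629935) = ((-302699 - 190710)*(-212330 + sqrt(-3215014 + 401956*(-407))/634))/(-629935) = -493409*(-212330 + sqrt(-3215014 - 163596092)/634)*(-1/629935) = -493409*(-212330 + sqrt(-166811106)/634)*(-1/629935) = -493409*(-212330 + (I*sqrt(166811106))/634)*(-1/629935) = -493409*(-212330 + I*sqrt(166811106)/634)*(-1/629935) = (104765532970 - 493409*I*sqrt(166811106)/634)*(-1/629935) = -1232535682/7411 + 493409*I*sqrt(166811106)/399378790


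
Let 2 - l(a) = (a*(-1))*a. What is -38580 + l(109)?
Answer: -26697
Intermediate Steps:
l(a) = 2 + a**2 (l(a) = 2 - a*(-1)*a = 2 - (-a)*a = 2 - (-1)*a**2 = 2 + a**2)
-38580 + l(109) = -38580 + (2 + 109**2) = -38580 + (2 + 11881) = -38580 + 11883 = -26697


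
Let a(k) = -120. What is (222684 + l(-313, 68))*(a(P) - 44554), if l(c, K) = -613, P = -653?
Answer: -9920799854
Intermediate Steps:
(222684 + l(-313, 68))*(a(P) - 44554) = (222684 - 613)*(-120 - 44554) = 222071*(-44674) = -9920799854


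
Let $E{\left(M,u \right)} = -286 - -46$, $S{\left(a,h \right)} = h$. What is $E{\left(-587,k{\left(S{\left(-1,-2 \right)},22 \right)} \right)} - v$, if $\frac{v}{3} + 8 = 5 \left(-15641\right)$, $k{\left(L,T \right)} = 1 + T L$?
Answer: $234399$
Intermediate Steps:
$k{\left(L,T \right)} = 1 + L T$
$E{\left(M,u \right)} = -240$ ($E{\left(M,u \right)} = -286 + 46 = -240$)
$v = -234639$ ($v = -24 + 3 \cdot 5 \left(-15641\right) = -24 + 3 \left(-78205\right) = -24 - 234615 = -234639$)
$E{\left(-587,k{\left(S{\left(-1,-2 \right)},22 \right)} \right)} - v = -240 - -234639 = -240 + 234639 = 234399$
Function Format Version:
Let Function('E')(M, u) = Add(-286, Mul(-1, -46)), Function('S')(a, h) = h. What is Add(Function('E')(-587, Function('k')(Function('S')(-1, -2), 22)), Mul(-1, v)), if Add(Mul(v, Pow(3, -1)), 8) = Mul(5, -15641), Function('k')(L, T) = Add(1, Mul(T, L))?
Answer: 234399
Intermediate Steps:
Function('k')(L, T) = Add(1, Mul(L, T))
Function('E')(M, u) = -240 (Function('E')(M, u) = Add(-286, 46) = -240)
v = -234639 (v = Add(-24, Mul(3, Mul(5, -15641))) = Add(-24, Mul(3, -78205)) = Add(-24, -234615) = -234639)
Add(Function('E')(-587, Function('k')(Function('S')(-1, -2), 22)), Mul(-1, v)) = Add(-240, Mul(-1, -234639)) = Add(-240, 234639) = 234399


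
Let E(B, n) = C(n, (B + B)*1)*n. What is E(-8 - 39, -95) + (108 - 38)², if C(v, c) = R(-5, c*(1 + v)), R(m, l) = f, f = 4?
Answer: 4520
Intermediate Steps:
R(m, l) = 4
C(v, c) = 4
E(B, n) = 4*n
E(-8 - 39, -95) + (108 - 38)² = 4*(-95) + (108 - 38)² = -380 + 70² = -380 + 4900 = 4520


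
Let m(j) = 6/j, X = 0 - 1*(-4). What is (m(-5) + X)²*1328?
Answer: 260288/25 ≈ 10412.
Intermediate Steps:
X = 4 (X = 0 + 4 = 4)
(m(-5) + X)²*1328 = (6/(-5) + 4)²*1328 = (6*(-⅕) + 4)²*1328 = (-6/5 + 4)²*1328 = (14/5)²*1328 = (196/25)*1328 = 260288/25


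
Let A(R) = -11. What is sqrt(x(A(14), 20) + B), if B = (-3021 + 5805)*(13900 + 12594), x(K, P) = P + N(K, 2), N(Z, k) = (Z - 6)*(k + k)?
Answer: 36*sqrt(56913) ≈ 8588.3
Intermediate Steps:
N(Z, k) = 2*k*(-6 + Z) (N(Z, k) = (-6 + Z)*(2*k) = 2*k*(-6 + Z))
x(K, P) = -24 + P + 4*K (x(K, P) = P + 2*2*(-6 + K) = P + (-24 + 4*K) = -24 + P + 4*K)
B = 73759296 (B = 2784*26494 = 73759296)
sqrt(x(A(14), 20) + B) = sqrt((-24 + 20 + 4*(-11)) + 73759296) = sqrt((-24 + 20 - 44) + 73759296) = sqrt(-48 + 73759296) = sqrt(73759248) = 36*sqrt(56913)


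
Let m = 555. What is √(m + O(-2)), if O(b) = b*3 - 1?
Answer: 2*√137 ≈ 23.409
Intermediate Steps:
O(b) = -1 + 3*b (O(b) = 3*b - 1 = -1 + 3*b)
√(m + O(-2)) = √(555 + (-1 + 3*(-2))) = √(555 + (-1 - 6)) = √(555 - 7) = √548 = 2*√137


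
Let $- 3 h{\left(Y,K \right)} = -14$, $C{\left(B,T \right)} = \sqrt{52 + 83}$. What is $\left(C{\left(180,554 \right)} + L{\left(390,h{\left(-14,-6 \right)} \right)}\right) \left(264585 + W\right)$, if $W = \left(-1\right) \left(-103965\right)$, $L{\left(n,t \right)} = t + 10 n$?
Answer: $1439064900 + 1105650 \sqrt{15} \approx 1.4433 \cdot 10^{9}$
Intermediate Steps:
$C{\left(B,T \right)} = 3 \sqrt{15}$ ($C{\left(B,T \right)} = \sqrt{135} = 3 \sqrt{15}$)
$h{\left(Y,K \right)} = \frac{14}{3}$ ($h{\left(Y,K \right)} = \left(- \frac{1}{3}\right) \left(-14\right) = \frac{14}{3}$)
$W = 103965$
$\left(C{\left(180,554 \right)} + L{\left(390,h{\left(-14,-6 \right)} \right)}\right) \left(264585 + W\right) = \left(3 \sqrt{15} + \left(\frac{14}{3} + 10 \cdot 390\right)\right) \left(264585 + 103965\right) = \left(3 \sqrt{15} + \left(\frac{14}{3} + 3900\right)\right) 368550 = \left(3 \sqrt{15} + \frac{11714}{3}\right) 368550 = \left(\frac{11714}{3} + 3 \sqrt{15}\right) 368550 = 1439064900 + 1105650 \sqrt{15}$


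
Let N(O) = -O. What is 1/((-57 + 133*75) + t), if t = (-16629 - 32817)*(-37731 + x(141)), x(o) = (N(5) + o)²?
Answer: 1/951103728 ≈ 1.0514e-9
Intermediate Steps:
x(o) = (-5 + o)² (x(o) = (-1*5 + o)² = (-5 + o)²)
t = 951093810 (t = (-16629 - 32817)*(-37731 + (-5 + 141)²) = -49446*(-37731 + 136²) = -49446*(-37731 + 18496) = -49446*(-19235) = 951093810)
1/((-57 + 133*75) + t) = 1/((-57 + 133*75) + 951093810) = 1/((-57 + 9975) + 951093810) = 1/(9918 + 951093810) = 1/951103728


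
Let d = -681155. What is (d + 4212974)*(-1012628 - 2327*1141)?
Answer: -12953776159965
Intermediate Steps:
(d + 4212974)*(-1012628 - 2327*1141) = (-681155 + 4212974)*(-1012628 - 2327*1141) = 3531819*(-1012628 - 2655107) = 3531819*(-3667735) = -12953776159965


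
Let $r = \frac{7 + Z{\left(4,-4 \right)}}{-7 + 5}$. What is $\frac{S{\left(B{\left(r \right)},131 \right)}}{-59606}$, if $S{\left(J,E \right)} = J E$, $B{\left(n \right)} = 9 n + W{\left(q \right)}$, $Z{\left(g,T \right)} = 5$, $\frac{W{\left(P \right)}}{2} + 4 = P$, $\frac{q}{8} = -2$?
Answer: $\frac{6157}{29803} \approx 0.20659$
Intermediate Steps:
$q = -16$ ($q = 8 \left(-2\right) = -16$)
$W{\left(P \right)} = -8 + 2 P$
$r = -6$ ($r = \frac{7 + 5}{-7 + 5} = \frac{12}{-2} = 12 \left(- \frac{1}{2}\right) = -6$)
$B{\left(n \right)} = -40 + 9 n$ ($B{\left(n \right)} = 9 n + \left(-8 + 2 \left(-16\right)\right) = 9 n - 40 = -40 + 9 n$)
$S{\left(J,E \right)} = E J$
$\frac{S{\left(B{\left(r \right)},131 \right)}}{-59606} = \frac{131 \left(-40 + 9 \left(-6\right)\right)}{-59606} = 131 \left(-40 - 54\right) \left(- \frac{1}{59606}\right) = 131 \left(-94\right) \left(- \frac{1}{59606}\right) = \left(-12314\right) \left(- \frac{1}{59606}\right) = \frac{6157}{29803}$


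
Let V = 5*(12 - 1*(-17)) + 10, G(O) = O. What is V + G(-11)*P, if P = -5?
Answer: 210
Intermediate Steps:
V = 155 (V = 5*(12 + 17) + 10 = 5*29 + 10 = 145 + 10 = 155)
V + G(-11)*P = 155 - 11*(-5) = 155 + 55 = 210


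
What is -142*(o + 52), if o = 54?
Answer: -15052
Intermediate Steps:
-142*(o + 52) = -142*(54 + 52) = -142*106 = -15052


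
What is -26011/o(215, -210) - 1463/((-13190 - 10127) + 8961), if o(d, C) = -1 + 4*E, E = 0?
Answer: 373415379/14356 ≈ 26011.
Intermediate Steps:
o(d, C) = -1 (o(d, C) = -1 + 4*0 = -1 + 0 = -1)
-26011/o(215, -210) - 1463/((-13190 - 10127) + 8961) = -26011/(-1) - 1463/((-13190 - 10127) + 8961) = -26011*(-1) - 1463/(-23317 + 8961) = 26011 - 1463/(-14356) = 26011 - 1463*(-1/14356) = 26011 + 1463/14356 = 373415379/14356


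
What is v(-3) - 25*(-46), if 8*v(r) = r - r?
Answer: 1150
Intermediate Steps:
v(r) = 0 (v(r) = (r - r)/8 = (⅛)*0 = 0)
v(-3) - 25*(-46) = 0 - 25*(-46) = 0 + 1150 = 1150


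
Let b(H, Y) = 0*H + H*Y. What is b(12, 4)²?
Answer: 2304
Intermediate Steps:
b(H, Y) = H*Y (b(H, Y) = 0 + H*Y = H*Y)
b(12, 4)² = (12*4)² = 48² = 2304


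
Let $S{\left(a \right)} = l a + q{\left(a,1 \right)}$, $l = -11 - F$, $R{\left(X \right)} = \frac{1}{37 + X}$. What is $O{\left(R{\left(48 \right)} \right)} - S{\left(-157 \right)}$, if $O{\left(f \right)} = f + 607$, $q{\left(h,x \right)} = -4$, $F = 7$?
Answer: $- \frac{188274}{85} \approx -2215.0$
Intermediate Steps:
$l = -18$ ($l = -11 - 7 = -18$)
$S{\left(a \right)} = -4 - 18 a$ ($S{\left(a \right)} = - 18 a - 4 = -4 - 18 a$)
$O{\left(f \right)} = 607 + f$
$O{\left(R{\left(48 \right)} \right)} - S{\left(-157 \right)} = \left(607 + \frac{1}{37 + 48}\right) - \left(-4 - -2826\right) = \left(607 + \frac{1}{85}\right) - \left(-4 + 2826\right) = \left(607 + \frac{1}{85}\right) - 2822 = \frac{51596}{85} - 2822 = - \frac{188274}{85}$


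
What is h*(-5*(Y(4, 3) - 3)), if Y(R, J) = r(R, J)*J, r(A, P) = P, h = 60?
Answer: -1800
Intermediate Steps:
Y(R, J) = J² (Y(R, J) = J*J = J²)
h*(-5*(Y(4, 3) - 3)) = 60*(-5*(3² - 3)) = 60*(-5*(9 - 3)) = 60*(-5*6) = 60*(-30) = -1800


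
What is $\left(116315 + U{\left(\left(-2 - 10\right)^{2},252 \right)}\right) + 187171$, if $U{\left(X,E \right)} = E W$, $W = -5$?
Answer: $302226$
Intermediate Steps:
$U{\left(X,E \right)} = - 5 E$ ($U{\left(X,E \right)} = E \left(-5\right) = - 5 E$)
$\left(116315 + U{\left(\left(-2 - 10\right)^{2},252 \right)}\right) + 187171 = \left(116315 - 1260\right) + 187171 = 115055 + 187171 = 302226$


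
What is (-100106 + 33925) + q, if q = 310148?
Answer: 243967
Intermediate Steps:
(-100106 + 33925) + q = (-100106 + 33925) + 310148 = -66181 + 310148 = 243967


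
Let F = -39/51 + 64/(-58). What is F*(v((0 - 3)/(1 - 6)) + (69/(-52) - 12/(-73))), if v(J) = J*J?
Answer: 70144281/46785700 ≈ 1.4993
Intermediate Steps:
v(J) = J²
F = -921/493 (F = -39*1/51 + 64*(-1/58) = -13/17 - 32/29 = -921/493 ≈ -1.8682)
F*(v((0 - 3)/(1 - 6)) + (69/(-52) - 12/(-73))) = -921*(((0 - 3)/(1 - 6))² + (69/(-52) - 12/(-73)))/493 = -921*((-3/(-5))² + (69*(-1/52) - 12*(-1/73)))/493 = -921*((-3*(-⅕))² + (-69/52 + 12/73))/493 = -921*((⅗)² - 4413/3796)/493 = -921*(9/25 - 4413/3796)/493 = -921/493*(-76161/94900) = 70144281/46785700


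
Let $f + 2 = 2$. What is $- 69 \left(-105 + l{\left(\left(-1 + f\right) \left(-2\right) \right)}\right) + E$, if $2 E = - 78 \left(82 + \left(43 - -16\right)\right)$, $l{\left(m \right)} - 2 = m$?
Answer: $1470$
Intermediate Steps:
$f = 0$ ($f = -2 + 2 = 0$)
$l{\left(m \right)} = 2 + m$
$E = -5499$ ($E = \frac{\left(-78\right) \left(82 + \left(43 - -16\right)\right)}{2} = \frac{\left(-78\right) \left(82 + \left(43 + 16\right)\right)}{2} = \frac{\left(-78\right) \left(82 + 59\right)}{2} = \frac{\left(-78\right) 141}{2} = \frac{1}{2} \left(-10998\right) = -5499$)
$- 69 \left(-105 + l{\left(\left(-1 + f\right) \left(-2\right) \right)}\right) + E = - 69 \left(-105 + \left(2 + \left(-1 + 0\right) \left(-2\right)\right)\right) - 5499 = - 69 \left(-105 + \left(2 - -2\right)\right) - 5499 = - 69 \left(-105 + \left(2 + 2\right)\right) - 5499 = - 69 \left(-105 + 4\right) - 5499 = \left(-69\right) \left(-101\right) - 5499 = 6969 - 5499 = 1470$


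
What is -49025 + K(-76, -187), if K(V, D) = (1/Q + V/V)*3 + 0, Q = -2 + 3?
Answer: -49019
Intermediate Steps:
Q = 1
K(V, D) = 6 (K(V, D) = (1/1 + V/V)*3 + 0 = (1*1 + 1)*3 + 0 = (1 + 1)*3 + 0 = 2*3 + 0 = 6 + 0 = 6)
-49025 + K(-76, -187) = -49025 + 6 = -49019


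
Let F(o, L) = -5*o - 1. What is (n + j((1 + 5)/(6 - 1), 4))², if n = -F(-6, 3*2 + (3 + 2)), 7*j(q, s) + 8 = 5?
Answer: 42436/49 ≈ 866.04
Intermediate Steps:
j(q, s) = -3/7 (j(q, s) = -8/7 + (⅐)*5 = -8/7 + 5/7 = -3/7)
F(o, L) = -1 - 5*o
n = -29 (n = -(-1 - 5*(-6)) = -(-1 + 30) = -1*29 = -29)
(n + j((1 + 5)/(6 - 1), 4))² = (-29 - 3/7)² = (-206/7)² = 42436/49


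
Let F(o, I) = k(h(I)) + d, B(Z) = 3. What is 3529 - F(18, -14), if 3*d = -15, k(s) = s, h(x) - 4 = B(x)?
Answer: 3527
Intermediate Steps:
h(x) = 7 (h(x) = 4 + 3 = 7)
d = -5 (d = (1/3)*(-15) = -5)
F(o, I) = 2 (F(o, I) = 7 - 5 = 2)
3529 - F(18, -14) = 3529 - 1*2 = 3529 - 2 = 3527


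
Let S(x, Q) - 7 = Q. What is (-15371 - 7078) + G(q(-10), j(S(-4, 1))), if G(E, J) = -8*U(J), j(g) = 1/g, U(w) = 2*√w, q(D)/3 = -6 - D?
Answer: -22449 - 4*√2 ≈ -22455.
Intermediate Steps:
q(D) = -18 - 3*D (q(D) = 3*(-6 - D) = -18 - 3*D)
S(x, Q) = 7 + Q
G(E, J) = -16*√J
(-15371 - 7078) + G(q(-10), j(S(-4, 1))) = (-15371 - 7078) - 16/√(7 + 1) = -22449 - 16*√2/4 = -22449 - 4*√2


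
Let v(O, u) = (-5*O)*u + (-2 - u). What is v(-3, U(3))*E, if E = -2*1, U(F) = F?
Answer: -80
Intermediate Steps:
v(O, u) = -2 - u - 5*O*u (v(O, u) = -5*O*u + (-2 - u) = -2 - u - 5*O*u)
E = -2
v(-3, U(3))*E = (-2 - 1*3 - 5*(-3)*3)*(-2) = (-2 - 3 + 45)*(-2) = 40*(-2) = -80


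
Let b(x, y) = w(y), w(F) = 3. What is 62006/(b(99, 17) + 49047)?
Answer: 31003/24525 ≈ 1.2641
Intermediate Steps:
b(x, y) = 3
62006/(b(99, 17) + 49047) = 62006/(3 + 49047) = 62006/49050 = 62006*(1/49050) = 31003/24525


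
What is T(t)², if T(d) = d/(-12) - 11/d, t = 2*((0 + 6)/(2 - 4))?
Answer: 49/9 ≈ 5.4444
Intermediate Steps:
t = -6 (t = 2*(6/(-2)) = 2*(6*(-½)) = 2*(-3) = -6)
T(d) = -11/d - d/12 (T(d) = d*(-1/12) - 11/d = -d/12 - 11/d = -11/d - d/12)
T(t)² = (-11/(-6) - 1/12*(-6))² = (-11*(-⅙) + ½)² = (11/6 + ½)² = (7/3)² = 49/9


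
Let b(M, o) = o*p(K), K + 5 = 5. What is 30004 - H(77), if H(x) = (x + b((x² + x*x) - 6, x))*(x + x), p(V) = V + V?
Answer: 18146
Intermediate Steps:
K = 0 (K = -5 + 5 = 0)
p(V) = 2*V
b(M, o) = 0 (b(M, o) = o*(2*0) = o*0 = 0)
H(x) = 2*x² (H(x) = (x + 0)*(x + x) = x*(2*x) = 2*x²)
30004 - H(77) = 30004 - 2*77² = 30004 - 2*5929 = 30004 - 1*11858 = 30004 - 11858 = 18146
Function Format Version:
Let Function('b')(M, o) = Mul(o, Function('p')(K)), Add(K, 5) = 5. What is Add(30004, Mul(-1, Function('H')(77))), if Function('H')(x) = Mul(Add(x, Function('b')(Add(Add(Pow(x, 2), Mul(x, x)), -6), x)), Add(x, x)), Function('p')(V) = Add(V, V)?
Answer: 18146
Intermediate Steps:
K = 0 (K = Add(-5, 5) = 0)
Function('p')(V) = Mul(2, V)
Function('b')(M, o) = 0 (Function('b')(M, o) = Mul(o, Mul(2, 0)) = Mul(o, 0) = 0)
Function('H')(x) = Mul(2, Pow(x, 2)) (Function('H')(x) = Mul(Add(x, 0), Add(x, x)) = Mul(x, Mul(2, x)) = Mul(2, Pow(x, 2)))
Add(30004, Mul(-1, Function('H')(77))) = Add(30004, Mul(-1, Mul(2, Pow(77, 2)))) = Add(30004, Mul(-1, Mul(2, 5929))) = Add(30004, Mul(-1, 11858)) = Add(30004, -11858) = 18146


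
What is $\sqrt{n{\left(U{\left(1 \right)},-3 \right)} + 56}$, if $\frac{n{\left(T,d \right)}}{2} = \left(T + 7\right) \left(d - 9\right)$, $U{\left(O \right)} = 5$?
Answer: $2 i \sqrt{58} \approx 15.232 i$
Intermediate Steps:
$n{\left(T,d \right)} = 2 \left(-9 + d\right) \left(7 + T\right)$ ($n{\left(T,d \right)} = 2 \left(T + 7\right) \left(d - 9\right) = 2 \left(7 + T\right) \left(d - 9\right) = 2 \left(7 + T\right) \left(-9 + d\right) = 2 \left(-9 + d\right) \left(7 + T\right)$)
$\sqrt{n{\left(U{\left(1 \right)},-3 \right)} + 56} = \sqrt{\left(-126 - 90 + 14 \left(-3\right) + 2 \cdot 5 \left(-3\right)\right) + 56} = \sqrt{\left(-126 - 90 - 42 - 30\right) + 56} = \sqrt{-288 + 56} = \sqrt{-232} = 2 i \sqrt{58}$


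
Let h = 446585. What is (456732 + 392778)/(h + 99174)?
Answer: 849510/545759 ≈ 1.5566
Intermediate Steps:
(456732 + 392778)/(h + 99174) = (456732 + 392778)/(446585 + 99174) = 849510/545759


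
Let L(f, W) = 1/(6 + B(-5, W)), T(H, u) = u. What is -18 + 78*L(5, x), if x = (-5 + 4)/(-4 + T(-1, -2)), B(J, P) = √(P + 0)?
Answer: -1062/215 - 78*√6/215 ≈ -5.8282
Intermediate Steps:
B(J, P) = √P
x = ⅙ (x = (-5 + 4)/(-4 - 2) = -1/(-6) = -1*(-⅙) = ⅙ ≈ 0.16667)
L(f, W) = 1/(6 + √W)
-18 + 78*L(5, x) = -18 + 78/(6 + √(⅙)) = -18 + 78/(6 + √6/6)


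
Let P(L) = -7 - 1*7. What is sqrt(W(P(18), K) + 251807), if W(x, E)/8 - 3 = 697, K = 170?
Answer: sqrt(257407) ≈ 507.35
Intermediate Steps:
P(L) = -14 (P(L) = -7 - 7 = -14)
W(x, E) = 5600 (W(x, E) = 24 + 8*697 = 24 + 5576 = 5600)
sqrt(W(P(18), K) + 251807) = sqrt(5600 + 251807) = sqrt(257407)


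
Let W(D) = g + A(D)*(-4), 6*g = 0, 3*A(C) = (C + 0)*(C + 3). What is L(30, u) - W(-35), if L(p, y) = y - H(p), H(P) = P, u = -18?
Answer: 4336/3 ≈ 1445.3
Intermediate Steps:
A(C) = C*(3 + C)/3 (A(C) = ((C + 0)*(C + 3))/3 = (C*(3 + C))/3 = C*(3 + C)/3)
g = 0 (g = (⅙)*0 = 0)
W(D) = -4*D*(3 + D)/3 (W(D) = 0 + (D*(3 + D)/3)*(-4) = 0 - 4*D*(3 + D)/3 = -4*D*(3 + D)/3)
L(p, y) = y - p
L(30, u) - W(-35) = (-18 - 1*30) - (-4)*(-35)*(3 - 35)/3 = (-18 - 30) - (-4)*(-35)*(-32)/3 = -48 - 1*(-4480/3) = -48 + 4480/3 = 4336/3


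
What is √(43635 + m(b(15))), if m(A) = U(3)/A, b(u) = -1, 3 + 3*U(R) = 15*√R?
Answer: √(43636 - 5*√3) ≈ 208.87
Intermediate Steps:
U(R) = -1 + 5*√R (U(R) = -1 + (15*√R)/3 = -1 + 5*√R)
m(A) = (-1 + 5*√3)/A
√(43635 + m(b(15))) = √(43635 + (-1 + 5*√3)/(-1)) = √(43635 - (-1 + 5*√3)) = √(43635 + (1 - 5*√3)) = √(43636 - 5*√3)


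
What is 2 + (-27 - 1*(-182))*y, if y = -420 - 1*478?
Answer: -139188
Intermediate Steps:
y = -898 (y = -420 - 478 = -898)
2 + (-27 - 1*(-182))*y = 2 + (-27 - 1*(-182))*(-898) = 2 + (-27 + 182)*(-898) = 2 + 155*(-898) = 2 - 139190 = -139188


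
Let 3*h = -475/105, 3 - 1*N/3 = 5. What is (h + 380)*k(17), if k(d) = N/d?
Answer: -47690/357 ≈ -133.59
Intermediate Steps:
N = -6 (N = 9 - 3*5 = 9 - 15 = -6)
h = -95/63 (h = (-475/105)/3 = (-475*1/105)/3 = (⅓)*(-95/21) = -95/63 ≈ -1.5079)
k(d) = -6/d
(h + 380)*k(17) = (-95/63 + 380)*(-6/17) = 23845*(-6*1/17)/63 = (23845/63)*(-6/17) = -47690/357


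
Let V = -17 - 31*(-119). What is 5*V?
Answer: 18360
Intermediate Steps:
V = 3672 (V = -17 + 3689 = 3672)
5*V = 5*3672 = 18360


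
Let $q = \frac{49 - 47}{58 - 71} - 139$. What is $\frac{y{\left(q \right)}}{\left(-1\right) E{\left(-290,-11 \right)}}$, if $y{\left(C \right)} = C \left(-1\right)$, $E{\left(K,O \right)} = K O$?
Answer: $- \frac{1809}{41470} \approx -0.043622$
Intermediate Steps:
$q = - \frac{1809}{13}$ ($q = \frac{2}{-13} - 139 = 2 \left(- \frac{1}{13}\right) - 139 = - \frac{2}{13} - 139 = - \frac{1809}{13} \approx -139.15$)
$y{\left(C \right)} = - C$
$\frac{y{\left(q \right)}}{\left(-1\right) E{\left(-290,-11 \right)}} = \frac{\left(-1\right) \left(- \frac{1809}{13}\right)}{\left(-1\right) \left(\left(-290\right) \left(-11\right)\right)} = \frac{1809}{13 \left(\left(-1\right) 3190\right)} = \frac{1809}{13 \left(-3190\right)} = \frac{1809}{13} \left(- \frac{1}{3190}\right) = - \frac{1809}{41470}$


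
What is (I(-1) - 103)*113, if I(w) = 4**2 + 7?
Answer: -9040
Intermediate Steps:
I(w) = 23 (I(w) = 16 + 7 = 23)
(I(-1) - 103)*113 = (23 - 103)*113 = -80*113 = -9040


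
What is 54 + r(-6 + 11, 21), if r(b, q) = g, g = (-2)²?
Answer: 58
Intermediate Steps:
g = 4
r(b, q) = 4
54 + r(-6 + 11, 21) = 54 + 4 = 58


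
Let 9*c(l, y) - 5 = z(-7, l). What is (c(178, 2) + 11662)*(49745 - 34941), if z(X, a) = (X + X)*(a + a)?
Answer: 1480089116/9 ≈ 1.6445e+8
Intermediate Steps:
z(X, a) = 4*X*a (z(X, a) = (2*X)*(2*a) = 4*X*a)
c(l, y) = 5/9 - 28*l/9 (c(l, y) = 5/9 + (4*(-7)*l)/9 = 5/9 + (-28*l)/9 = 5/9 - 28*l/9)
(c(178, 2) + 11662)*(49745 - 34941) = ((5/9 - 28/9*178) + 11662)*(49745 - 34941) = ((5/9 - 4984/9) + 11662)*14804 = (-4979/9 + 11662)*14804 = (99979/9)*14804 = 1480089116/9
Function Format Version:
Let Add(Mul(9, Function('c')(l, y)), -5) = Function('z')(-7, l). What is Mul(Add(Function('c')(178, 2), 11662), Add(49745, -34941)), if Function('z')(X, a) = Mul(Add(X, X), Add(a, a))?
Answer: Rational(1480089116, 9) ≈ 1.6445e+8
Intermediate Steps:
Function('z')(X, a) = Mul(4, X, a) (Function('z')(X, a) = Mul(Mul(2, X), Mul(2, a)) = Mul(4, X, a))
Function('c')(l, y) = Add(Rational(5, 9), Mul(Rational(-28, 9), l)) (Function('c')(l, y) = Add(Rational(5, 9), Mul(Rational(1, 9), Mul(4, -7, l))) = Add(Rational(5, 9), Mul(Rational(1, 9), Mul(-28, l))) = Add(Rational(5, 9), Mul(Rational(-28, 9), l)))
Mul(Add(Function('c')(178, 2), 11662), Add(49745, -34941)) = Mul(Add(Add(Rational(5, 9), Mul(Rational(-28, 9), 178)), 11662), Add(49745, -34941)) = Mul(Add(Add(Rational(5, 9), Rational(-4984, 9)), 11662), 14804) = Mul(Add(Rational(-4979, 9), 11662), 14804) = Mul(Rational(99979, 9), 14804) = Rational(1480089116, 9)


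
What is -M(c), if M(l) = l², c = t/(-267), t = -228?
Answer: -5776/7921 ≈ -0.72920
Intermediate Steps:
c = 76/89 (c = -228/(-267) = -228*(-1/267) = 76/89 ≈ 0.85393)
-M(c) = -(76/89)² = -1*5776/7921 = -5776/7921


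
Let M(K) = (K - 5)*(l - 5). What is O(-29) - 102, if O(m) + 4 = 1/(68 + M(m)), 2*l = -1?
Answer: -27029/255 ≈ -106.00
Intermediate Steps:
l = -½ (l = (½)*(-1) = -½ ≈ -0.50000)
M(K) = 55/2 - 11*K/2 (M(K) = (K - 5)*(-½ - 5) = (-5 + K)*(-11/2) = 55/2 - 11*K/2)
O(m) = -4 + 1/(191/2 - 11*m/2) (O(m) = -4 + 1/(68 + (55/2 - 11*m/2)) = -4 + 1/(191/2 - 11*m/2))
O(-29) - 102 = 2*(-381 + 22*(-29))/(191 - 11*(-29)) - 102 = 2*(-381 - 638)/(191 + 319) - 102 = 2*(-1019)/510 - 102 = 2*(1/510)*(-1019) - 102 = -1019/255 - 102 = -27029/255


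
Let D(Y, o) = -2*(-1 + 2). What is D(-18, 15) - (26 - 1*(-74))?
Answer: -102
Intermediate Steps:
D(Y, o) = -2 (D(Y, o) = -2*1 = -2)
D(-18, 15) - (26 - 1*(-74)) = -2 - (26 - 1*(-74)) = -2 - (26 + 74) = -2 - 1*100 = -2 - 100 = -102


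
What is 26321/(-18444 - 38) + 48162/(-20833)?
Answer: -1438475477/385035506 ≈ -3.7360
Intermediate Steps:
26321/(-18444 - 38) + 48162/(-20833) = 26321/(-18482) + 48162*(-1/20833) = 26321*(-1/18482) - 48162/20833 = -26321/18482 - 48162/20833 = -1438475477/385035506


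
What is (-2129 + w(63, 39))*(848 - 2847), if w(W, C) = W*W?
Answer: -3678160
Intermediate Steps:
w(W, C) = W²
(-2129 + w(63, 39))*(848 - 2847) = (-2129 + 63²)*(848 - 2847) = (-2129 + 3969)*(-1999) = 1840*(-1999) = -3678160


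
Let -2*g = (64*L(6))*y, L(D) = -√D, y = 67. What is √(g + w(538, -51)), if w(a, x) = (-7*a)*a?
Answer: 2*√(-506527 + 536*√6) ≈ 1421.6*I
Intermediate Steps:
g = 2144*√6 (g = -64*(-√6)*67/2 = -(-64*√6)*67/2 = -(-2144)*√6 = 2144*√6 ≈ 5251.7)
w(a, x) = -7*a²
√(g + w(538, -51)) = √(2144*√6 - 7*538²) = √(2144*√6 - 7*289444) = √(2144*√6 - 2026108) = √(-2026108 + 2144*√6)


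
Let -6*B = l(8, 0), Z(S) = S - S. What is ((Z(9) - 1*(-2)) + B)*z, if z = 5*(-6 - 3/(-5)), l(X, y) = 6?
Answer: -27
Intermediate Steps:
Z(S) = 0
B = -1 (B = -1/6*6 = -1)
z = -27 (z = 5*(-6 - 3*(-1/5)) = 5*(-6 + 3/5) = 5*(-27/5) = -27)
((Z(9) - 1*(-2)) + B)*z = ((0 - 1*(-2)) - 1)*(-27) = ((0 + 2) - 1)*(-27) = (2 - 1)*(-27) = 1*(-27) = -27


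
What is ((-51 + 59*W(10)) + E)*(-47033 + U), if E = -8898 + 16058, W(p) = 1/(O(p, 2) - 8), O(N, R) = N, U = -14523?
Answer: -439417506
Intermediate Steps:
W(p) = 1/(-8 + p) (W(p) = 1/(p - 8) = 1/(-8 + p))
E = 7160
((-51 + 59*W(10)) + E)*(-47033 + U) = ((-51 + 59/(-8 + 10)) + 7160)*(-47033 - 14523) = ((-51 + 59/2) + 7160)*(-61556) = (-43/2 + 7160)*(-61556) = (14277/2)*(-61556) = -439417506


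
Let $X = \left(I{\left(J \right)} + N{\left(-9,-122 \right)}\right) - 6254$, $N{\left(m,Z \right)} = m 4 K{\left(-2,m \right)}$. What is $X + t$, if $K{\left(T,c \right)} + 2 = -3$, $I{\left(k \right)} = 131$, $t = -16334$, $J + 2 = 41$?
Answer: $-22277$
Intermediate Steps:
$J = 39$ ($J = -2 + 41 = 39$)
$K{\left(T,c \right)} = -5$ ($K{\left(T,c \right)} = -2 - 3 = -5$)
$N{\left(m,Z \right)} = - 20 m$ ($N{\left(m,Z \right)} = m 4 \left(-5\right) = 4 m \left(-5\right) = - 20 m$)
$X = -5943$ ($X = \left(131 - -180\right) - 6254 = \left(131 + 180\right) - 6254 = 311 - 6254 = -5943$)
$X + t = -5943 - 16334 = -22277$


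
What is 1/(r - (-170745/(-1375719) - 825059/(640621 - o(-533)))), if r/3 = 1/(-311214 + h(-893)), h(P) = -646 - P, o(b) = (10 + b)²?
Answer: 52347712021845372/111156744936150161 ≈ 0.47094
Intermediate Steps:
r = -3/310967 (r = 3/(-311214 + (-646 - 1*(-893))) = 3/(-311214 + (-646 + 893)) = 3/(-311214 + 247) = 3/(-310967) = 3*(-1/310967) = -3/310967 ≈ -9.6473e-6)
1/(r - (-170745/(-1375719) - 825059/(640621 - o(-533)))) = 1/(-3/310967 - (-170745/(-1375719) - 825059/(640621 - (10 - 533)²))) = 1/(-3/310967 - (-170745*(-1/1375719) - 825059/(640621 - 1*(-523)²))) = 1/(-3/310967 - (56915/458573 - 825059/(640621 - 1*273529))) = 1/(-3/310967 - (56915/458573 - 825059/(640621 - 273529))) = 1/(-3/310967 - (56915/458573 - 825059/367092)) = 1/(-3/310967 - 1*(-357456739627/168338479716)) = 1/(-3/310967 + 357456739627/168338479716) = 1/(111156744936150161/52347712021845372) = 52347712021845372/111156744936150161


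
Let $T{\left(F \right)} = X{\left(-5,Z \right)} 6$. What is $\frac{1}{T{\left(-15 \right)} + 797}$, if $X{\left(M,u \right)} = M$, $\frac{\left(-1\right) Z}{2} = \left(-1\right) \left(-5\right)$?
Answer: $\frac{1}{767} \approx 0.0013038$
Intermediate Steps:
$Z = -10$ ($Z = - 2 \left(\left(-1\right) \left(-5\right)\right) = \left(-2\right) 5 = -10$)
$T{\left(F \right)} = -30$ ($T{\left(F \right)} = \left(-5\right) 6 = -30$)
$\frac{1}{T{\left(-15 \right)} + 797} = \frac{1}{-30 + 797} = \frac{1}{767}$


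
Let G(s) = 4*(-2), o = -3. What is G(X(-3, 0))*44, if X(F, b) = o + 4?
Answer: -352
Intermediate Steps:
X(F, b) = 1 (X(F, b) = -3 + 4 = 1)
G(s) = -8
G(X(-3, 0))*44 = -8*44 = -352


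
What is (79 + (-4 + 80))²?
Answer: 24025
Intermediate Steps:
(79 + (-4 + 80))² = (79 + 76)² = 155² = 24025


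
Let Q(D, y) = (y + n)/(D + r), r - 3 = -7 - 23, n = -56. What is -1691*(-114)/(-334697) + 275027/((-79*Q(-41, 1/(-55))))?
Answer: -344316583201886/81464915103 ≈ -4226.6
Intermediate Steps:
r = -27 (r = 3 + (-7 - 23) = 3 - 30 = -27)
Q(D, y) = (-56 + y)/(-27 + D) (Q(D, y) = (y - 56)/(D - 27) = (-56 + y)/(-27 + D))
-1691*(-114)/(-334697) + 275027/((-79*Q(-41, 1/(-55)))) = -1691*(-114)/(-334697) + 275027/((-79*(-56 + 1/(-55))/(-27 - 41))) = 192774*(-1/334697) + 275027/((-79*(-56 - 1/55)/(-68))) = -192774/334697 + 275027/((-(-79)*(-3081)/(68*55))) = -192774/334697 + 275027/((-79*3081/3740)) = -192774/334697 + 275027/(-243399/3740) = -192774/334697 + 275027*(-3740/243399) = -192774/334697 - 1028600980/243399 = -344316583201886/81464915103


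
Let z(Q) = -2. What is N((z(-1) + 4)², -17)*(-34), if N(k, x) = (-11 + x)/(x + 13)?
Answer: -238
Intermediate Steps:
N(k, x) = (-11 + x)/(13 + x)
N((z(-1) + 4)², -17)*(-34) = ((-11 - 17)/(13 - 17))*(-34) = (-28/(-4))*(-34) = -¼*(-28)*(-34) = 7*(-34) = -238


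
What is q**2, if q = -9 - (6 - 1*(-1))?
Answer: 256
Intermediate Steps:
q = -16 (q = -9 - (6 + 1) = -9 - 1*7 = -9 - 7 = -16)
q**2 = (-16)**2 = 256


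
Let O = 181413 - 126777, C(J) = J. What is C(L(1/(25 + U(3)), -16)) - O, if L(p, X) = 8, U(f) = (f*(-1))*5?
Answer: -54628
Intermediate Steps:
U(f) = -5*f (U(f) = -f*5 = -5*f)
O = 54636
C(L(1/(25 + U(3)), -16)) - O = 8 - 1*54636 = 8 - 54636 = -54628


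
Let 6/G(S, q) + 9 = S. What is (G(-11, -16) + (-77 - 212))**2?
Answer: 8369449/100 ≈ 83695.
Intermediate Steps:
G(S, q) = 6/(-9 + S)
(G(-11, -16) + (-77 - 212))**2 = (6/(-9 - 11) + (-77 - 212))**2 = (6/(-20) - 289)**2 = (6*(-1/20) - 289)**2 = (-3/10 - 289)**2 = (-2893/10)**2 = 8369449/100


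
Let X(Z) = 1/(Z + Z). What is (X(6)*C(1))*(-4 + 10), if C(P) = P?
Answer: ½ ≈ 0.50000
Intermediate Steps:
X(Z) = 1/(2*Z)
(X(6)*C(1))*(-4 + 10) = (((½)/6)*1)*(-4 + 10) = (((½)*(⅙))*1)*6 = ((1/12)*1)*6 = (1/12)*6 = ½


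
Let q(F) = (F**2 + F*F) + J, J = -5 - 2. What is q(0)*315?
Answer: -2205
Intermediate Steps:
J = -7
q(F) = -7 + 2*F**2 (q(F) = (F**2 + F*F) - 7 = (F**2 + F**2) - 7 = 2*F**2 - 7 = -7 + 2*F**2)
q(0)*315 = (-7 + 2*0**2)*315 = (-7 + 2*0)*315 = (-7 + 0)*315 = -7*315 = -2205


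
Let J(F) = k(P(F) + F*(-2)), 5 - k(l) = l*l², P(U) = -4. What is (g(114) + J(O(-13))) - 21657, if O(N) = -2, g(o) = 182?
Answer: -21470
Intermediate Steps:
k(l) = 5 - l³ (k(l) = 5 - l*l² = 5 - l³)
J(F) = 5 - (-4 - 2*F)³ (J(F) = 5 - (-4 + F*(-2))³ = 5 - (-4 - 2*F)³)
(g(114) + J(O(-13))) - 21657 = (182 + (5 + 8*(2 - 2)³)) - 21657 = (182 + (5 + 8*0³)) - 21657 = (182 + (5 + 8*0)) - 21657 = (182 + (5 + 0)) - 21657 = (182 + 5) - 21657 = 187 - 21657 = -21470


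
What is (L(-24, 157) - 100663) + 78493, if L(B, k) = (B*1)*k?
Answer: -25938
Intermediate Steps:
L(B, k) = B*k
(L(-24, 157) - 100663) + 78493 = (-24*157 - 100663) + 78493 = (-3768 - 100663) + 78493 = -104431 + 78493 = -25938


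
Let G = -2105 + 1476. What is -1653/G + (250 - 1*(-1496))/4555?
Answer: 8627649/2865095 ≈ 3.0113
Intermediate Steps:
G = -629
-1653/G + (250 - 1*(-1496))/4555 = -1653/(-629) + (250 - 1*(-1496))/4555 = -1653*(-1/629) + (250 + 1496)*(1/4555) = 1653/629 + 1746*(1/4555) = 1653/629 + 1746/4555 = 8627649/2865095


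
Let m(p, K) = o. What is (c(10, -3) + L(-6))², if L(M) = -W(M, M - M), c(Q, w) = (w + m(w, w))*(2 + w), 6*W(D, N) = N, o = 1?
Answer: 4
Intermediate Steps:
m(p, K) = 1
W(D, N) = N/6
c(Q, w) = (1 + w)*(2 + w) (c(Q, w) = (w + 1)*(2 + w) = (1 + w)*(2 + w))
L(M) = 0 (L(M) = -(M - M)/6 = -0/6 = -1*0 = 0)
(c(10, -3) + L(-6))² = ((2 + (-3)² + 3*(-3)) + 0)² = ((2 + 9 - 9) + 0)² = (2 + 0)² = 2² = 4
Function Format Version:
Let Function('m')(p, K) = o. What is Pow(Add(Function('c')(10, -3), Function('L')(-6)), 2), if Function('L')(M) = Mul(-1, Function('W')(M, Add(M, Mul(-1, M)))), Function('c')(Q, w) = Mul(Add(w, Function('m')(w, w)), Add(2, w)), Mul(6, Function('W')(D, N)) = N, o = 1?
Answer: 4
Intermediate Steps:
Function('m')(p, K) = 1
Function('W')(D, N) = Mul(Rational(1, 6), N)
Function('c')(Q, w) = Mul(Add(1, w), Add(2, w)) (Function('c')(Q, w) = Mul(Add(w, 1), Add(2, w)) = Mul(Add(1, w), Add(2, w)))
Function('L')(M) = 0 (Function('L')(M) = Mul(-1, Mul(Rational(1, 6), Add(M, Mul(-1, M)))) = Mul(-1, Mul(Rational(1, 6), 0)) = Mul(-1, 0) = 0)
Pow(Add(Function('c')(10, -3), Function('L')(-6)), 2) = Pow(Add(Add(2, Pow(-3, 2), Mul(3, -3)), 0), 2) = Pow(Add(Add(2, 9, -9), 0), 2) = Pow(Add(2, 0), 2) = Pow(2, 2) = 4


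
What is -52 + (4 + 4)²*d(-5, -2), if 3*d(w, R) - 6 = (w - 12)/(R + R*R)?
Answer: -316/3 ≈ -105.33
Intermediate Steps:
d(w, R) = 2 + (-12 + w)/(3*(R + R²)) (d(w, R) = 2 + ((w - 12)/(R + R*R))/3 = 2 + ((-12 + w)/(R + R²))/3 = 2 + (-12 + w)/(3*(R + R²)))
-52 + (4 + 4)²*d(-5, -2) = -52 + (4 + 4)²*((⅓)*(-12 - 5 + 6*(-2) + 6*(-2)²)/(-2*(1 - 2))) = -52 + 8²*((⅓)*(-½)*(-12 - 5 - 12 + 6*4)/(-1)) = -52 + 64*((⅓)*(-½)*(-1)*(-12 - 5 - 12 + 24)) = -52 + 64*((⅓)*(-½)*(-1)*(-5)) = -52 + 64*(-⅚) = -52 - 160/3 = -316/3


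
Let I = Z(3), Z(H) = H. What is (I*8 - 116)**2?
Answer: 8464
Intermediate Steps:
I = 3
(I*8 - 116)**2 = (3*8 - 116)**2 = (24 - 116)**2 = (-92)**2 = 8464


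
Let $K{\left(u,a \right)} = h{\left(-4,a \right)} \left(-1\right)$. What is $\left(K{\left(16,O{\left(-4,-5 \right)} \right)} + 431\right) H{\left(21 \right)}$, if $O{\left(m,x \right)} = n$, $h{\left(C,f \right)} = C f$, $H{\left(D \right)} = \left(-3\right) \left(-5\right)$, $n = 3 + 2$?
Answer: $6765$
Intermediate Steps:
$n = 5$
$H{\left(D \right)} = 15$
$O{\left(m,x \right)} = 5$
$K{\left(u,a \right)} = 4 a$ ($K{\left(u,a \right)} = - 4 a \left(-1\right) = 4 a$)
$\left(K{\left(16,O{\left(-4,-5 \right)} \right)} + 431\right) H{\left(21 \right)} = \left(4 \cdot 5 + 431\right) 15 = \left(20 + 431\right) 15 = 451 \cdot 15 = 6765$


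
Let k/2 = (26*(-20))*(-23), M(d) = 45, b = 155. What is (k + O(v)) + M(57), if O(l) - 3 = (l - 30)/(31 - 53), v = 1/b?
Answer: 81735529/3410 ≈ 23969.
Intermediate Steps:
v = 1/155 ≈ 0.0064516
O(l) = 48/11 - l/22 (O(l) = 3 + (l - 30)/(31 - 53) = 3 + (-30 + l)/(-22) = 3 + (-30 + l)*(-1/22) = 3 + (15/11 - l/22) = 48/11 - l/22)
k = 23920 (k = 2*((26*(-20))*(-23)) = 2*(-520*(-23)) = 2*11960 = 23920)
(k + O(v)) + M(57) = (23920 + (48/11 - 1/22*1/155)) + 45 = (23920 + (48/11 - 1/3410)) + 45 = (23920 + 14879/3410) + 45 = 81582079/3410 + 45 = 81735529/3410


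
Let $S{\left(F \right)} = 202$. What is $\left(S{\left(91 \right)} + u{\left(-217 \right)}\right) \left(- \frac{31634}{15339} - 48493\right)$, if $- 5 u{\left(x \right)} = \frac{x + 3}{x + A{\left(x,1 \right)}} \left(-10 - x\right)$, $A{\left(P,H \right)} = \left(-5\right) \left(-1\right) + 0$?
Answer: $- \frac{63162385632271}{8129670} \approx -7.7694 \cdot 10^{6}$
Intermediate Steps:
$A{\left(P,H \right)} = 5$ ($A{\left(P,H \right)} = 5 + 0 = 5$)
$u{\left(x \right)} = - \frac{\left(-10 - x\right) \left(3 + x\right)}{5 \left(5 + x\right)}$ ($u{\left(x \right)} = - \frac{\frac{x + 3}{x + 5} \left(-10 - x\right)}{5} = - \frac{\frac{3 + x}{5 + x} \left(-10 - x\right)}{5} = - \frac{\frac{1}{5 + x} \left(-10 - x\right) \left(3 + x\right)}{5} = - \frac{\left(-10 - x\right) \left(3 + x\right)}{5 \left(5 + x\right)}$)
$\left(S{\left(91 \right)} + u{\left(-217 \right)}\right) \left(- \frac{31634}{15339} - 48493\right) = \left(202 + \frac{30 + \left(-217\right)^{2} + 13 \left(-217\right)}{5 \left(5 - 217\right)}\right) \left(- \frac{31634}{15339} - 48493\right) = \left(202 + \frac{30 + 47089 - 2821}{5 \left(-212\right)}\right) \left(\left(-31634\right) \frac{1}{15339} - 48493\right) = \left(202 + \frac{1}{5} \left(- \frac{1}{212}\right) 44298\right) \left(- \frac{31634}{15339} - 48493\right) = \left(202 - \frac{22149}{530}\right) \left(- \frac{743865761}{15339}\right) = \frac{84911}{530} \left(- \frac{743865761}{15339}\right) = - \frac{63162385632271}{8129670}$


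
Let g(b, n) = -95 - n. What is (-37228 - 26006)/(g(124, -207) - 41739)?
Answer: 63234/41627 ≈ 1.5191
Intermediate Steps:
(-37228 - 26006)/(g(124, -207) - 41739) = (-37228 - 26006)/((-95 - 1*(-207)) - 41739) = -63234/((-95 + 207) - 41739) = -63234/(112 - 41739) = -63234/(-41627) = -63234*(-1/41627) = 63234/41627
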